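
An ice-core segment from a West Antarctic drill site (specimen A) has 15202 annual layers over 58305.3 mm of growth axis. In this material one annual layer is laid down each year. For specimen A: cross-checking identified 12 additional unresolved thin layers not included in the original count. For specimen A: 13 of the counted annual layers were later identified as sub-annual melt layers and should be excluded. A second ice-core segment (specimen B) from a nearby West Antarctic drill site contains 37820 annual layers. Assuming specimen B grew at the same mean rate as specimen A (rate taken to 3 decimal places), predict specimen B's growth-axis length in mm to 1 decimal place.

145077.5 mm

Specimen A: true annual layer count = 15202 − 13 + 12 = 15201.
A: 58305.3 mm over 15201 years gives 58305.3 / 15201 ≈ 3.836 mm/yr.
For B, 3.836 mm/year × 37820 years = 145077.5 mm.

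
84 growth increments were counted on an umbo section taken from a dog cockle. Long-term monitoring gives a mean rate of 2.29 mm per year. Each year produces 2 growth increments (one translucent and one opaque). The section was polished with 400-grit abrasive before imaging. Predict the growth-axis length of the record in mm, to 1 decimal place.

With 2 growth increments per year, 84 / 2 = 42 years.
Length ≈ 2.29 × 42 = 96.2 mm.

96.2 mm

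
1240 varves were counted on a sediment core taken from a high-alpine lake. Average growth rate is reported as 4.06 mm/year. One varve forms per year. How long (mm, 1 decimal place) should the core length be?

5034.4 mm

The record spans 1240 years at 4.06 mm per year.
Length ≈ 4.06 × 1240 = 5034.4 mm.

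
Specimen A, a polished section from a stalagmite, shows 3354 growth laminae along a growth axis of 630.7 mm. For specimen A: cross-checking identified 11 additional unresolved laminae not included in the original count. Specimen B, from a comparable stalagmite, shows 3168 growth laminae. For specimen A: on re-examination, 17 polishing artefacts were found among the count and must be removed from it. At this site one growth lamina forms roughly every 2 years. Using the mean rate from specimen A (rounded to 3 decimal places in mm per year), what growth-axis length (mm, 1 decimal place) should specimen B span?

Specimen A: after corrections the count is 3354 − 17 + 11 = 3348 growth laminae.
Specimen A: multiplying by 2 years per growth lamina: 3348 × 2 = 6696 years.
A: 630.7 mm over 6696 years gives 630.7 / 6696 ≈ 0.094 mm/year.
Specimen B: 3168 growth laminae at 2 years each span 3168 × 2 = 6336 years. B's length ≈ 0.094 × 6336 = 595.6 mm.

595.6 mm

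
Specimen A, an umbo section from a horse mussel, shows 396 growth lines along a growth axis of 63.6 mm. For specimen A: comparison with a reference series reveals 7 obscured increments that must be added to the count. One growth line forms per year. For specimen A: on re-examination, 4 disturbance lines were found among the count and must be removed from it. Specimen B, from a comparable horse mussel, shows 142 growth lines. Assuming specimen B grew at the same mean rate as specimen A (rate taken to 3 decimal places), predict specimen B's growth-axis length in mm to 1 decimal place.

Specimen A: adjusted count: 396 − 4 + 7 = 399 growth lines.
A: Extension rate ≈ 63.6 / 399 = 0.159 mm/yr.
B's length ≈ 0.159 × 142 = 22.6 mm.

22.6 mm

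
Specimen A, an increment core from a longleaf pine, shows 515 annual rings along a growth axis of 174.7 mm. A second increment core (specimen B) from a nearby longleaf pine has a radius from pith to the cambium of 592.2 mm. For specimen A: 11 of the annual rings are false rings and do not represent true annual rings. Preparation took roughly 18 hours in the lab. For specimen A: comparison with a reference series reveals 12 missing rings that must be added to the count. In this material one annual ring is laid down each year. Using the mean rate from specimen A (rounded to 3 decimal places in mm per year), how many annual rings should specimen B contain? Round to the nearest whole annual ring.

Specimen A: adjusted count: 515 − 11 + 12 = 516 annual rings.
A: Mean rate = 174.7 mm / 516 years ≈ 0.339 mm per year.
B spans 592.2 / 0.339 = 1746.90 years ≈ 1747 annual rings.

1747 annual rings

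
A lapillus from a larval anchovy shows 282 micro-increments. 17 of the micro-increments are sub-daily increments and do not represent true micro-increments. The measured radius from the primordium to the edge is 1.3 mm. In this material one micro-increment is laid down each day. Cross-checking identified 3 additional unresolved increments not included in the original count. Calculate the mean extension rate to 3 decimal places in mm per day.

0.005 mm per day

True micro-increment count = 282 − 17 + 3 = 268.
1.3 mm over 268 days gives 1.3 / 268 ≈ 0.005 mm per day.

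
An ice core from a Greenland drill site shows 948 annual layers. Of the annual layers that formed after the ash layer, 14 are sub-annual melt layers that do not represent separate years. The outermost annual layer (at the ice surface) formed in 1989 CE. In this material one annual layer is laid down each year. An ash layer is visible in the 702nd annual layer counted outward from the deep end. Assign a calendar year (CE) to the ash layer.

948 − 702 = 246 annual layers lie beyond the ash layer toward the ice surface.
Excluding 14 false annual layers: 246 − 14 = 232.
Counting back 232 years from 1989 CE places the ash layer in 1989 − 232 = 1757 CE.

1757 CE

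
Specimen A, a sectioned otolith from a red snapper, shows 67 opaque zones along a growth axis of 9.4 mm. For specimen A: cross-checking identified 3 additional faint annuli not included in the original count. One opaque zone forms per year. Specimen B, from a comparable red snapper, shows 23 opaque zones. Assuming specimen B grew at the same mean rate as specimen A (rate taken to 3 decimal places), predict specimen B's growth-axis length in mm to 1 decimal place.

3.1 mm

Specimen A: correcting the raw count gives 67 + 3 = 70 true opaque zones.
A: 9.4 mm over 70 years gives 9.4 / 70 ≈ 0.134 mm/yr.
For B, 0.134 mm/year × 23 years = 3.1 mm.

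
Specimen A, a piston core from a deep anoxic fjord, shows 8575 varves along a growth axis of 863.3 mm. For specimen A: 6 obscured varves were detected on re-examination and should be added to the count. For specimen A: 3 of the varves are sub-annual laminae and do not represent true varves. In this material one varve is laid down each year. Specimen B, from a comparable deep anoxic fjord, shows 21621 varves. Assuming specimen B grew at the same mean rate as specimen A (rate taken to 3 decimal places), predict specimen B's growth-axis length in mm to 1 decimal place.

2183.7 mm

Specimen A: after corrections the count is 8575 − 3 + 6 = 8578 varves.
A: Mean rate = 863.3 mm / 8578 years ≈ 0.101 mm/yr.
For B, 0.101 mm/year × 21621 years = 2183.7 mm.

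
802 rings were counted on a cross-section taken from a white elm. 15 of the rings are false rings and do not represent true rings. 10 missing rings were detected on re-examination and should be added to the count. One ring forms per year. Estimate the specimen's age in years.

Adjusted count: 802 − 15 + 10 = 797 rings.
With a one-to-one ring periodicity this is 797 years.

797 years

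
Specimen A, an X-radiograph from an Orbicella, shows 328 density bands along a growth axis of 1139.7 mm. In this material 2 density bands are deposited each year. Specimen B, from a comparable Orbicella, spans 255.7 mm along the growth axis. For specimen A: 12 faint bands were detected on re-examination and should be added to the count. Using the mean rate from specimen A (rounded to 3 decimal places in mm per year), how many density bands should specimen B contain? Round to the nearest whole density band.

Specimen A: after corrections the count is 328 + 12 = 340 density bands.
Specimen A: dividing by 2 density bands per year: 340 / 2 = 170 years.
A: Mean rate = 1139.7 mm / 170 years ≈ 6.704 mm/year.
Specimen B: 255.7 mm / 6.704 mm per year = 38.14 years; at 2 density bands per year that is 38.14 × 2 ≈ 76 density bands.

76 density bands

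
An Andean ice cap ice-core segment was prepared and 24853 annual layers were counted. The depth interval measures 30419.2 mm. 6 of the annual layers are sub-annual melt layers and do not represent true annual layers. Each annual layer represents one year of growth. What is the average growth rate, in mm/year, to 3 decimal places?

1.224 mm/year

Adjusted count: 24853 − 6 = 24847 annual layers.
Extension rate ≈ 30419.2 / 24847 = 1.224 mm/year.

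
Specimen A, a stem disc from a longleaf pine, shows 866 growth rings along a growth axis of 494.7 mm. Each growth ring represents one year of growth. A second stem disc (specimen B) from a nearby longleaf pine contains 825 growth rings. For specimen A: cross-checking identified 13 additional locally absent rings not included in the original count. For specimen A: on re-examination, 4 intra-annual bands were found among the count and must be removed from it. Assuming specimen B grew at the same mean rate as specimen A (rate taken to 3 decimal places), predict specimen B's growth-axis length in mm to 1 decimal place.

Specimen A: true growth ring count = 866 − 4 + 13 = 875.
A: Extension rate ≈ 494.7 / 875 = 0.565 mm/yr.
Length of B = 0.565 × 825 = 466.1 mm.

466.1 mm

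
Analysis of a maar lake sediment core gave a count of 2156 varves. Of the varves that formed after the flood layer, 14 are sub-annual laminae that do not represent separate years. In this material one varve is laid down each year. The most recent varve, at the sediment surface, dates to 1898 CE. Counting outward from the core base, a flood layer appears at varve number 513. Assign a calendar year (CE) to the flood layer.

2156 − 513 = 1643 varves lie beyond the flood layer toward the sediment surface.
Removing the 14 false varves leaves 1643 − 14 = 1629 true varves beyond the flood layer.
1898 − 1629 = 269 CE.

269 CE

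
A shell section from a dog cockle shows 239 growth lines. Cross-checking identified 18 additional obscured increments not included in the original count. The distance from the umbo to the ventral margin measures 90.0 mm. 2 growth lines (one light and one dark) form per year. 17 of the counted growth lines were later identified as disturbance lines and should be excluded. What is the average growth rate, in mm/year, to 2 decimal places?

0.75 mm/year

After corrections the count is 239 − 17 + 18 = 240 growth lines.
With 2 growth lines per year, 240 / 2 = 120 years.
Extension rate ≈ 90.0 / 120 = 0.75 mm/year.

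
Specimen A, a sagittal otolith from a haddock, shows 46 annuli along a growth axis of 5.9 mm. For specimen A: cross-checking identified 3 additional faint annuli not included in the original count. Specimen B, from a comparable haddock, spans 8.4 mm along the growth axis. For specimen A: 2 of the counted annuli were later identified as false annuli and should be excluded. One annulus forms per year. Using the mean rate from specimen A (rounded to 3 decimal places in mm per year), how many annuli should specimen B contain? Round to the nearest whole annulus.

Specimen A: after corrections the count is 46 − 2 + 3 = 47 annuli.
A: Mean rate = 5.9 mm / 47 years ≈ 0.126 mm per year.
B spans 8.4 / 0.126 = 66.67 years ≈ 67 annuli.

67 annuli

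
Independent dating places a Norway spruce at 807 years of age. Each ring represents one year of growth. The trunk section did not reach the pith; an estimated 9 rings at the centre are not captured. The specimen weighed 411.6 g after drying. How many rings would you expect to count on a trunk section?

798 rings

Expected rings over 807 years: 807.
807 − 9 missed = 798 rings expected in the prepared section.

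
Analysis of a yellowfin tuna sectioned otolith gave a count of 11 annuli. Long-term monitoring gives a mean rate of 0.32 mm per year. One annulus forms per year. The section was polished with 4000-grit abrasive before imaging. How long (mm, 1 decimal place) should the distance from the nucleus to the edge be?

3.5 mm

11 years of growth are recorded.
Predicted length = 0.32 mm/year × 11 years = 3.5 mm.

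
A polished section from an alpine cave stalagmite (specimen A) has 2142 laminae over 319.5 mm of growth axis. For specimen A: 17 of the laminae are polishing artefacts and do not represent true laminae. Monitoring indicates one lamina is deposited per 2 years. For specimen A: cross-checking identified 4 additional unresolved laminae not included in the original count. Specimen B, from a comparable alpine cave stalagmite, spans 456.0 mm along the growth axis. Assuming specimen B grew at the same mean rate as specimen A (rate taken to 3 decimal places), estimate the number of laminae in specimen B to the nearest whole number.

3040 laminae

Specimen A: correcting the raw count gives 2142 − 17 + 4 = 2129 true laminae.
Specimen A: multiplying by 2 years per lamina: 2129 × 2 = 4258 years.
A: Mean rate = 319.5 mm / 4258 years ≈ 0.075 mm/yr.
Specimen B: 456.0 mm / 0.075 mm per year = 6080.00 years; at 2 years per lamina that is 6080.00 / 2 ≈ 3040 laminae.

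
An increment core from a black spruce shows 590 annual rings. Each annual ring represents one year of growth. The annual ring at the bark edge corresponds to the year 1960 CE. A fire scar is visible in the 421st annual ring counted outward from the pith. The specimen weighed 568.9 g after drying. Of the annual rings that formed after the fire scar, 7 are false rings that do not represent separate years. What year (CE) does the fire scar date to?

1798 CE

Between annual ring 421 and the bark edge there are 590 − 421 = 169 annual rings.
Removing the 7 false annual rings leaves 169 − 7 = 162 true annual rings beyond the fire scar.
The annual ring at the bark edge is 1960 CE, so the fire scar dates to 1960 − 162 = 1798 CE.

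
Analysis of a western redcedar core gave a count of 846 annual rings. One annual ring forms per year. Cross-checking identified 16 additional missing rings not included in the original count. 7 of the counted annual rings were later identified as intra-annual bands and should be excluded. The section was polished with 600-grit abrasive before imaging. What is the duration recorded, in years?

855 years

Correcting the raw count gives 846 − 7 + 16 = 855 true annual rings.
At one annual ring per year, that is 855 years.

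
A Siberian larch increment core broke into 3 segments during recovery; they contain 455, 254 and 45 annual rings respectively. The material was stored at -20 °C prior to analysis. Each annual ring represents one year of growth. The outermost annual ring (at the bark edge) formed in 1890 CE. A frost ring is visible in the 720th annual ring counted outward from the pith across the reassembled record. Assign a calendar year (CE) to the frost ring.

Total annual rings = 455 + 254 + 45 = 754.
Between annual ring 720 and the bark edge there are 754 − 720 = 34 annual rings.
Counting back 34 years from 1890 CE places the frost ring in 1890 − 34 = 1856 CE.

1856 CE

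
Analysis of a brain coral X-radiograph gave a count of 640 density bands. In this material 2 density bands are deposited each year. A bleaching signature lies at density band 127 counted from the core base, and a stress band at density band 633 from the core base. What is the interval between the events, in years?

253 yr

Separation: 633 − 127 = 506 density bands.
With 2 density bands per year, 506 / 2 = 253 years.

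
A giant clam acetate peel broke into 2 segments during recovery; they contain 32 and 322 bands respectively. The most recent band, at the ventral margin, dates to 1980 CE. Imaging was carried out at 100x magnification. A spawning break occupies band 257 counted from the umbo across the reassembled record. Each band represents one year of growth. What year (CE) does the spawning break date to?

1883 CE

Total bands = 32 + 322 = 354.
Between band 257 and the ventral margin there are 354 − 257 = 97 bands.
The band at the ventral margin is 1980 CE, so the spawning break dates to 1980 − 97 = 1883 CE.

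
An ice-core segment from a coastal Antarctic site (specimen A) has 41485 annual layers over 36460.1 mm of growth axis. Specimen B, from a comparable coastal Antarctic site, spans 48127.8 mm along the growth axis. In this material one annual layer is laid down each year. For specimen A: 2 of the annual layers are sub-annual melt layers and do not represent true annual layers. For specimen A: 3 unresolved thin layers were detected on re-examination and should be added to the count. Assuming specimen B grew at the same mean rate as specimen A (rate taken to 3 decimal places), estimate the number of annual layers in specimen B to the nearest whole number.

54753 annual layers

Specimen A: after corrections the count is 41485 − 2 + 3 = 41486 annual layers.
A: Mean rate = 36460.1 mm / 41486 years ≈ 0.879 mm/year.
B spans 48127.8 / 0.879 = 54752.90 years ≈ 54753 annual layers.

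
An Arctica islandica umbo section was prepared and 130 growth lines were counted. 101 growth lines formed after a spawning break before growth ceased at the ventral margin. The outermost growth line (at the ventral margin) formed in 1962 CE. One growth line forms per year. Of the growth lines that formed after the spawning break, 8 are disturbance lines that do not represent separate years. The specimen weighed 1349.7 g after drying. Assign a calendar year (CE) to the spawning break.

101 growth lines post-date the spawning break.
Removing the 8 false growth lines leaves 101 − 8 = 93 true growth lines beyond the spawning break.
The growth line at the ventral margin is 1962 CE, so the spawning break dates to 1962 − 93 = 1869 CE.

1869 CE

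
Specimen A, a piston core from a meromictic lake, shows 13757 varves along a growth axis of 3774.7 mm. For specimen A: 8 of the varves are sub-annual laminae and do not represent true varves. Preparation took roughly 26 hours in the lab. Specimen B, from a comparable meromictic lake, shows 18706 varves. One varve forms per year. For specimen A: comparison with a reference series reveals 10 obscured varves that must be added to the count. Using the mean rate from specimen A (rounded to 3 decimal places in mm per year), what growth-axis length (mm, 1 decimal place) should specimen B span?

5125.4 mm

Specimen A: adjusted count: 13757 − 8 + 10 = 13759 varves.
A: Mean rate = 3774.7 mm / 13759 years ≈ 0.274 mm/yr.
For B, 0.274 mm/year × 18706 years = 5125.4 mm.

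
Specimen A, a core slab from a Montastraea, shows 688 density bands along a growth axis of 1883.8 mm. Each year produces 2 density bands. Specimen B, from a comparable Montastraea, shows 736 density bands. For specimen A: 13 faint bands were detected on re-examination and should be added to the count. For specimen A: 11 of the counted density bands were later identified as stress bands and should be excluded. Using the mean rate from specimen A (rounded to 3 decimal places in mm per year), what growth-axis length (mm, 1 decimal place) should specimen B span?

2009.3 mm

Specimen A: true density band count = 688 − 11 + 13 = 690.
Specimen A: 690 density bands at 2 per year is 690 / 2 = 345 years.
A: Extension rate ≈ 1883.8 / 345 = 5.460 mm per year.
Specimen B: 736 density bands at 2 per year is 736 / 2 = 368 years. Length of B = 5.460 × 368 = 2009.3 mm.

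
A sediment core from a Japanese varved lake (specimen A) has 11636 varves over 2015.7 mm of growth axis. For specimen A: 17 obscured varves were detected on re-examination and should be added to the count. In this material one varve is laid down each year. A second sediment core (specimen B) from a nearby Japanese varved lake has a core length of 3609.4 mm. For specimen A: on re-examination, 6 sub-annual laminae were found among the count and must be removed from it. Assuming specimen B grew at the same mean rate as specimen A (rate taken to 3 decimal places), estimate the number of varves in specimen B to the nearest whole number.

Specimen A: true varve count = 11636 − 6 + 17 = 11647.
A: Mean rate = 2015.7 mm / 11647 years ≈ 0.173 mm/year.
For B, 3609.4 / 0.173 = 20863.58 years ≈ 20864 varves.

20864 varves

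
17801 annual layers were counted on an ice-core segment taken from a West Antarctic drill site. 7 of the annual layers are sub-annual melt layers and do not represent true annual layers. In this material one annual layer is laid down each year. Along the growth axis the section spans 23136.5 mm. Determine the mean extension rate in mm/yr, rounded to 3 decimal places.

1.300 mm/yr

Adjusted count: 17801 − 7 = 17794 annual layers.
23136.5 mm over 17794 years gives 23136.5 / 17794 ≈ 1.300 mm/yr.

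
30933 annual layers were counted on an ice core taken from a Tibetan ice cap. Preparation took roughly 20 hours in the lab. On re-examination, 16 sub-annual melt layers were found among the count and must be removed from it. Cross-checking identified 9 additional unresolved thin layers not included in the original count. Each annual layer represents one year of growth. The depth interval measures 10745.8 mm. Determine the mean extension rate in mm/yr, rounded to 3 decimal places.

0.347 mm/yr

After corrections the count is 30933 − 16 + 9 = 30926 annual layers.
10745.8 mm over 30926 years gives 10745.8 / 30926 ≈ 0.347 mm/yr.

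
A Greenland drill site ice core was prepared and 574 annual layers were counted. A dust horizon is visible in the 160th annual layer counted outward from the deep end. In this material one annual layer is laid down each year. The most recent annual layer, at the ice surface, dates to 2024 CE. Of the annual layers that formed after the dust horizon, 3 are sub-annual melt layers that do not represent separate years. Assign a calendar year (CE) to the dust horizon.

574 − 160 = 414 annual layers lie beyond the dust horizon toward the ice surface.
414 − 3 false = 411 true annual layers after the dust horizon.
2024 − 411 = 1613 CE.

1613 CE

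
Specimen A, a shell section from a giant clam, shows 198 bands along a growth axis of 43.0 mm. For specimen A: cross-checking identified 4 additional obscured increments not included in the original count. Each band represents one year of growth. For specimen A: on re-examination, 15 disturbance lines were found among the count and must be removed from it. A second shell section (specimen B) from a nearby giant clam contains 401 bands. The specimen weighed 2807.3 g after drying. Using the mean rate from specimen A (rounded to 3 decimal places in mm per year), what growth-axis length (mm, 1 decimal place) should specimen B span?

Specimen A: adjusted count: 198 − 15 + 4 = 187 bands.
A: Extension rate ≈ 43.0 / 187 = 0.230 mm/yr.
B's length ≈ 0.230 × 401 = 92.2 mm.

92.2 mm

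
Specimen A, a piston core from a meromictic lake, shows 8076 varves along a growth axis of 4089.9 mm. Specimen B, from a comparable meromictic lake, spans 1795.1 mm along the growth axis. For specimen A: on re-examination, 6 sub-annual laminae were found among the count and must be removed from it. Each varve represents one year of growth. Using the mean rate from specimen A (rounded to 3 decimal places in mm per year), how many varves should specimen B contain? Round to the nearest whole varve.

3541 varves

Specimen A: correcting the raw count gives 8076 − 6 = 8070 true varves.
A: 4089.9 mm over 8070 years gives 4089.9 / 8070 ≈ 0.507 mm/yr.
Specimen B: 1795.1 mm / 0.507 mm per year = 3540.63 years ≈ 3541 varves.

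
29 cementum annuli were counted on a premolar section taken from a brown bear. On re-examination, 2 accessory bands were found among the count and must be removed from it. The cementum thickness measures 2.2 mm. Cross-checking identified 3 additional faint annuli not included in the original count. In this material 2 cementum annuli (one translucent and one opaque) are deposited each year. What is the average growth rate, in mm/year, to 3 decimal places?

0.147 mm/year

After corrections the count is 29 − 2 + 3 = 30 cementum annuli.
30 cementum annuli at 2 per year is 30 / 2 = 15 years.
2.2 mm over 15 years gives 2.2 / 15 ≈ 0.147 mm/year.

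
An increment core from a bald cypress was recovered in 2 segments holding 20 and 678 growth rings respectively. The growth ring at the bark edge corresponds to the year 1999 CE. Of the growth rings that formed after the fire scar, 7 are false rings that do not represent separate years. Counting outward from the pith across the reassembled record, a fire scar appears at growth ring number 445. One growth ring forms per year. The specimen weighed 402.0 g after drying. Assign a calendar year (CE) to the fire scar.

Total growth rings = 20 + 678 = 698.
The fire scar sits at growth ring 445 from the pith, so 698 − 445 = 253 growth rings formed after it.
253 − 7 false = 246 true growth rings after the fire scar.
1999 − 246 = 1753 CE.

1753 CE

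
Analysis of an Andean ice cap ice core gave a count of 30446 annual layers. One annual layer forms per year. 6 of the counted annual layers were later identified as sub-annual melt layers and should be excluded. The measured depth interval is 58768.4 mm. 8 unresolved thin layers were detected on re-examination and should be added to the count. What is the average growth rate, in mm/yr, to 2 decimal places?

1.93 mm/yr

True annual layer count = 30446 − 6 + 8 = 30448.
58768.4 mm over 30448 years gives 58768.4 / 30448 ≈ 1.93 mm/yr.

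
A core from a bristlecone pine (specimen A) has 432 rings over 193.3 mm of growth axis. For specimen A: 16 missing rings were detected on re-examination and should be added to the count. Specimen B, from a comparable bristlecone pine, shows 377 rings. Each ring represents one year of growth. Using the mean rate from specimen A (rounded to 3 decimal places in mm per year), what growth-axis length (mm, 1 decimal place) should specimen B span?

162.5 mm

Specimen A: adjusted count: 432 + 16 = 448 rings.
A: 193.3 mm over 448 years gives 193.3 / 448 ≈ 0.431 mm/year.
Length of B = 0.431 × 377 = 162.5 mm.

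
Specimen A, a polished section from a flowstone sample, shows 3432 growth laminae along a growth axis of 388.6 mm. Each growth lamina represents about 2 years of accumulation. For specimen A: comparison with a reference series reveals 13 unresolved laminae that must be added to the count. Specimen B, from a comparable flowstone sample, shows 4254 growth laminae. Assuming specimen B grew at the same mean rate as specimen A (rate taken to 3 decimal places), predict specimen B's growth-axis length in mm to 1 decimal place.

476.4 mm

Specimen A: after corrections the count is 3432 + 13 = 3445 growth laminae.
Specimen A: at 2 years per growth lamina, 3445 × 2 = 6890 years.
A: 388.6 mm over 6890 years gives 388.6 / 6890 ≈ 0.056 mm/yr.
Specimen B: at 2 years per growth lamina, 4254 × 2 = 8508 years. For B, 0.056 mm/year × 8508 years = 476.4 mm.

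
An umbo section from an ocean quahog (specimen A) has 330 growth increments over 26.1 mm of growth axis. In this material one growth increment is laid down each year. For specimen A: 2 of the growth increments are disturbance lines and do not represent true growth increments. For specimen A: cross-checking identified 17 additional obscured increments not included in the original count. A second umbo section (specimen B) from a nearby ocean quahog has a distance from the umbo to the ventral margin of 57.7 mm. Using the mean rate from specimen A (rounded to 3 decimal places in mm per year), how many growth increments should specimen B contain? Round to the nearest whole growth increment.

Specimen A: true growth increment count = 330 − 2 + 17 = 345.
A: 26.1 mm over 345 years gives 26.1 / 345 ≈ 0.076 mm per year.
Specimen B: 57.7 mm / 0.076 mm per year = 759.21 years ≈ 759 growth increments.

759 growth increments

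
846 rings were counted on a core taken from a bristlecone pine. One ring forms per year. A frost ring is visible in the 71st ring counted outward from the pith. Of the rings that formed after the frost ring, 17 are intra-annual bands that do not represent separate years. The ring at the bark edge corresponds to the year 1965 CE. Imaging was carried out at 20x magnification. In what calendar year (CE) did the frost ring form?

1207 CE

The frost ring sits at ring 71 from the pith, so 846 − 71 = 775 rings formed after it.
Removing the 17 false rings leaves 775 − 17 = 758 true rings beyond the frost ring.
1965 − 758 = 1207 CE.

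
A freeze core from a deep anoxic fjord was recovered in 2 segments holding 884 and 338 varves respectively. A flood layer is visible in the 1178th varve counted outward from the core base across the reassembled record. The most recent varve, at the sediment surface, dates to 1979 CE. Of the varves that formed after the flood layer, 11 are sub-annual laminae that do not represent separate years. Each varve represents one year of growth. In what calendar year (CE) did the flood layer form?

Total varves = 884 + 338 = 1222.
1222 − 1178 = 44 varves lie beyond the flood layer toward the sediment surface.
Excluding 11 false varves: 44 − 11 = 33.
The varve at the sediment surface is 1979 CE, so the flood layer dates to 1979 − 33 = 1946 CE.

1946 CE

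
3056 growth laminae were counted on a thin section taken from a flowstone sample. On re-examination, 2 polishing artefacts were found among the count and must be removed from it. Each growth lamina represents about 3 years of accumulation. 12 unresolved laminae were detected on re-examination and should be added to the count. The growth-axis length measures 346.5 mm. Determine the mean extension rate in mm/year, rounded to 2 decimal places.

0.04 mm/year

After corrections the count is 3056 − 2 + 12 = 3066 growth laminae.
3066 growth laminae at 3 years each span 3066 × 3 = 9198 years.
346.5 mm over 9198 years gives 346.5 / 9198 ≈ 0.04 mm/year.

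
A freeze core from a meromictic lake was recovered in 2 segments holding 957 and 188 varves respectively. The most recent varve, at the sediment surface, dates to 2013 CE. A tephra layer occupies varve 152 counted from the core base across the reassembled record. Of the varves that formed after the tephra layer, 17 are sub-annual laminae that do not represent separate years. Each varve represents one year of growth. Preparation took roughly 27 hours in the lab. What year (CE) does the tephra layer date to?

1037 CE

Total varves = 957 + 188 = 1145.
Between varve 152 and the sediment surface there are 1145 − 152 = 993 varves.
Removing the 17 false varves leaves 993 − 17 = 976 true varves beyond the tephra layer.
Counting back 976 years from 2013 CE places the tephra layer in 2013 − 976 = 1037 CE.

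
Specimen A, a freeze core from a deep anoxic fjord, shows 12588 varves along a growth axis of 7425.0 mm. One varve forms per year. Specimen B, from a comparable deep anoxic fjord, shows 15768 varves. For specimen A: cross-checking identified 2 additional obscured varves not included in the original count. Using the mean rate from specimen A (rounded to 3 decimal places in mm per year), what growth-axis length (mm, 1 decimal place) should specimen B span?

9303.1 mm

Specimen A: correcting the raw count gives 12588 + 2 = 12590 true varves.
A: Extension rate ≈ 7425.0 / 12590 = 0.590 mm/year.
Length of B = 0.590 × 15768 = 9303.1 mm.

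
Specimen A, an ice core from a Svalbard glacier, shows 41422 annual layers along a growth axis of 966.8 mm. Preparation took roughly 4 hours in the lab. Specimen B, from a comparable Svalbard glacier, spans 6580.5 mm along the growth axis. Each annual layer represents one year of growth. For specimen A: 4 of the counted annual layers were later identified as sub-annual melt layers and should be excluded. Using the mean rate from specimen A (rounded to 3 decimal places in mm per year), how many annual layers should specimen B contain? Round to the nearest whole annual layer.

Specimen A: correcting the raw count gives 41422 − 4 = 41418 true annual layers.
A: Mean rate = 966.8 mm / 41418 years ≈ 0.023 mm/year.
Specimen B: 6580.5 mm / 0.023 mm per year = 286108.70 years ≈ 286109 annual layers.

286109 annual layers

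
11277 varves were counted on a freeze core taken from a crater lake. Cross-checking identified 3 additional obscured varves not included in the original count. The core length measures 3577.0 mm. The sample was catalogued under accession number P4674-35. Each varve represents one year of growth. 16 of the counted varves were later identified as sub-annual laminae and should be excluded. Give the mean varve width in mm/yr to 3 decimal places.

0.318 mm/yr

After corrections the count is 11277 − 16 + 3 = 11264 varves.
Mean rate = 3577.0 mm / 11264 years ≈ 0.318 mm/yr.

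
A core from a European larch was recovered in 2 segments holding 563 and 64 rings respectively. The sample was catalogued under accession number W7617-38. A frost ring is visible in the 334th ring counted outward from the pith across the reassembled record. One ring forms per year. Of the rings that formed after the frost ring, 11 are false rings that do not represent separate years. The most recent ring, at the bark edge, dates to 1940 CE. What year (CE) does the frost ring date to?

1658 CE

Total rings = 563 + 64 = 627.
Between ring 334 and the bark edge there are 627 − 334 = 293 rings.
Excluding 11 false rings: 293 − 11 = 282.
The ring at the bark edge is 1940 CE, so the frost ring dates to 1940 − 282 = 1658 CE.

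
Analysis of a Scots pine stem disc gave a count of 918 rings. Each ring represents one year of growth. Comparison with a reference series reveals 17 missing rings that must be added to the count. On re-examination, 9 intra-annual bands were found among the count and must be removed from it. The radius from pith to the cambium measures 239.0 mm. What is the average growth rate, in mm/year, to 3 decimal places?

0.258 mm/year

After corrections the count is 918 − 9 + 17 = 926 rings.
Extension rate ≈ 239.0 / 926 = 0.258 mm/year.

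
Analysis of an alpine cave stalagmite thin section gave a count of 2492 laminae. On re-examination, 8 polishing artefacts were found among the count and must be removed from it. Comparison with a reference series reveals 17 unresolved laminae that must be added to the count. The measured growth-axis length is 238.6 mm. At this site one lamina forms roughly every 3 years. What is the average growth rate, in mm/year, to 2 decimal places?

Correcting the raw count gives 2492 − 8 + 17 = 2501 true laminae.
At 3 years per lamina, 2501 × 3 = 7503 years.
Mean rate = 238.6 mm / 7503 years ≈ 0.03 mm/year.

0.03 mm/year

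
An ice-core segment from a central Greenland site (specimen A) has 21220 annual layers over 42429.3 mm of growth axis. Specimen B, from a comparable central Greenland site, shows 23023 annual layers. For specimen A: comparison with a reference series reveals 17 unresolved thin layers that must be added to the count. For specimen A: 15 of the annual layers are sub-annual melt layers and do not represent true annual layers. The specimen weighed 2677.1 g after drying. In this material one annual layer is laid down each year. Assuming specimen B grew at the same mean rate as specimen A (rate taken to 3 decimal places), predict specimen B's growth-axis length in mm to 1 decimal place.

46023.0 mm

Specimen A: correcting the raw count gives 21220 − 15 + 17 = 21222 true annual layers.
A: 42429.3 mm over 21222 years gives 42429.3 / 21222 ≈ 1.999 mm/yr.
For B, 1.999 mm/year × 23023 years = 46023.0 mm.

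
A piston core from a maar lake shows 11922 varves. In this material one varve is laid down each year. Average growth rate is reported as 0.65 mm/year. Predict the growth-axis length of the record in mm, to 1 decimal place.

11922 years of growth are recorded.
11922 years at 0.65 mm/year gives 0.65 × 11922 = 7749.3 mm.

7749.3 mm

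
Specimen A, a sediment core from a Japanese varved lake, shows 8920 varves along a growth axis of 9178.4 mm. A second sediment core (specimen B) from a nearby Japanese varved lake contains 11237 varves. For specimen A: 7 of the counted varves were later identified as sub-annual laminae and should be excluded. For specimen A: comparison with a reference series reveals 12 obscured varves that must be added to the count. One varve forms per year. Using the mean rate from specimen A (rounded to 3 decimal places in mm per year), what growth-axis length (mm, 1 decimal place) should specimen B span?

11551.6 mm

Specimen A: adjusted count: 8920 − 7 + 12 = 8925 varves.
A: Mean rate = 9178.4 mm / 8925 years ≈ 1.028 mm/year.
B's length ≈ 1.028 × 11237 = 11551.6 mm.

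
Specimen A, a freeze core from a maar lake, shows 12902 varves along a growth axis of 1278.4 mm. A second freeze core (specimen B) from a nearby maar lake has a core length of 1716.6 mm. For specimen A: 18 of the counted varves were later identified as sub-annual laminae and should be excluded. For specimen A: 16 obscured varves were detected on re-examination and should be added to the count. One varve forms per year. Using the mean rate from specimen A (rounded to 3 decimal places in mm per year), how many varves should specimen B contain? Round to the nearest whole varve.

17339 varves

Specimen A: correcting the raw count gives 12902 − 18 + 16 = 12900 true varves.
A: Mean rate = 1278.4 mm / 12900 years ≈ 0.099 mm/yr.
Specimen B: 1716.6 mm / 0.099 mm per year = 17339.39 years ≈ 17339 varves.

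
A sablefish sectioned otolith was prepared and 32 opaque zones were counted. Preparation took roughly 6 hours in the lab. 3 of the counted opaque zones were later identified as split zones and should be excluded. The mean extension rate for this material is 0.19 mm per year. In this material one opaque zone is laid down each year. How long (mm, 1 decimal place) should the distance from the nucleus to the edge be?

After corrections the count is 32 − 3 = 29 opaque zones.
Predicted length = 0.19 mm/year × 29 years = 5.5 mm.

5.5 mm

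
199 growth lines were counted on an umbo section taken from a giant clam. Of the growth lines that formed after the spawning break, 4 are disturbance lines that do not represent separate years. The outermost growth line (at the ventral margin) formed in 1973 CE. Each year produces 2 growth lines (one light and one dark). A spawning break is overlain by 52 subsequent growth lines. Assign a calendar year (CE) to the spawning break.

52 growth lines formed after the spawning break.
Removing the 4 false growth lines leaves 52 − 4 = 48 true growth lines beyond the spawning break.
With 2 growth lines per year, 48 / 2 = 24 years.
1973 − 24 = 1949 CE.

1949 CE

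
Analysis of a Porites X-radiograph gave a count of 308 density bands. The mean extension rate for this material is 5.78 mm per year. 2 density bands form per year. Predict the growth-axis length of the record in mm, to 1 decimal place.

With 2 density bands per year, 308 / 2 = 154 years.
Length ≈ 5.78 × 154 = 890.1 mm.

890.1 mm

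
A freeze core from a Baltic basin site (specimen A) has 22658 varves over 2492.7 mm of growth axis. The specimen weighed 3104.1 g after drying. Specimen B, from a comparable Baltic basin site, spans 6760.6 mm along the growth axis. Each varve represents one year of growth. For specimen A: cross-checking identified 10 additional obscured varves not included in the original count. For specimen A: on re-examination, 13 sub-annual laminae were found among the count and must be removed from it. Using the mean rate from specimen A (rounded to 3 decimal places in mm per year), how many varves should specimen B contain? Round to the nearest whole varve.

Specimen A: correcting the raw count gives 22658 − 13 + 10 = 22655 true varves.
A: 2492.7 mm over 22655 years gives 2492.7 / 22655 ≈ 0.110 mm/yr.
Specimen B: 6760.6 mm / 0.110 mm per year = 61460.00 years ≈ 61460 varves.

61460 varves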